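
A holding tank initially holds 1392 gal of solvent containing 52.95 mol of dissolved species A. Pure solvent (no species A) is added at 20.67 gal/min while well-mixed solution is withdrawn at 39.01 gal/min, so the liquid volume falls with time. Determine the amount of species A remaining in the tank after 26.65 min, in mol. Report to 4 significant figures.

Let m(t) be the amount of species A. Volume: V(t) = V₀ + (Q_in − Q_out) t = 1392 − 18.3400 t; V(26.65) = 903.239 gal.
Species balance (pure solvent in): dm/dt = −Q_out · m/V(t).
dm/m = −Q_out dt/(V₀ − 18.3400 t); integrating gives ln(m/m₀) = −(Q_out/(Q_in−Q_out)) ln(V/V₀).
m = m₀ (V₀/V)^(Q_out/(Q_in−Q_out)) = 52.95 × (1392/903.239)^(-2.12704) = 21.1023 mol.

21.10 mol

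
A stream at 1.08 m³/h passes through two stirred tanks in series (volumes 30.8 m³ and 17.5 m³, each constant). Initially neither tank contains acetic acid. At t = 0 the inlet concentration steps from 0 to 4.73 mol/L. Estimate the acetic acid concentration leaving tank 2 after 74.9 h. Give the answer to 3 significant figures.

Time constants: τᵢ = Vᵢ/Q for each well-mixed tank.
τ₁ = 30.8/1.08 = 28.519 h; τ₂ = 17.5/1.08 = 16.204 h.
Tank 1: C₁ = C_in(1 − e^(−t/τ₁)). Tank 2 (τ₁ ≠ τ₂): C₂ = C_in[1 − (τ₁ e^(−t/τ₁) − τ₂ e^(−t/τ₂))/(τ₁ − τ₂)].
At t = 74.9: e^(−t/τ₁) = 0.072341, e^(−t/τ₂) = 0.0098292.
C₂ = 4.73·[1 − (28.519·0.072341 − 16.204·0.0098292)/(12.315)] = 4.73·0.84541 = 3.9988 mol/L.

4.00 mol/L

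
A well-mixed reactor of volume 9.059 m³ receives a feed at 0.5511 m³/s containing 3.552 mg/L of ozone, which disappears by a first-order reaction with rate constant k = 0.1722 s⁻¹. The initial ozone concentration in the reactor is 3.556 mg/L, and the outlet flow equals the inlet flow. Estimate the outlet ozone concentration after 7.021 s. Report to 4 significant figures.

1.439 mg/L

Accumulation = in − out − consumed: V dC/dt = Q C_in − Q C − k V C.
dC/dt = (Q/V) C_in − (Q/V + k) C; effective rate a = Q/V + k = 0.0608345 + 0.1722 = 0.233035 s⁻¹.
C_ss = Q C_in/(Q + kV) = 0.927263 mg/L; C(t) = C_ss + (C₀ − C_ss) e^(−a t).
C(7.021) = 0.927263 + (2.62874)·e^(−0.233035·7.021) = 0.927263 + (2.62874)·0.194731 = 1.43916 mg/L.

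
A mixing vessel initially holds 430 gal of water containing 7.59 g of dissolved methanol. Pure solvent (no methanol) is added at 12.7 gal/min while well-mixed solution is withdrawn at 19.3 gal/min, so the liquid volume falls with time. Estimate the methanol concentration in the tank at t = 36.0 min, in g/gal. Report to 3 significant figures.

0.00376 g/gal

Total volume: dV/dt = Q_in − Q_out = -6.6000 gal/min, so V(t) = 430 − 6.6000 t and V(36.0) = 192.40 gal.
Solute balance: dm/dt = 0 − Q_out C = −Q_out m/V(t).
dm/m = −Q_out dt/(V₀ − 6.6000 t); integrating gives ln(m/m₀) = −(Q_out/(Q_in−Q_out)) ln(V/V₀).
m = m₀ (V₀/V)^(Q_out/(Q_in−Q_out)) = 7.59 × (430/192.40)^(-2.9242) = 0.72262 g.
C = m/V = 0.72262/192.40 = 0.0037558 g/gal.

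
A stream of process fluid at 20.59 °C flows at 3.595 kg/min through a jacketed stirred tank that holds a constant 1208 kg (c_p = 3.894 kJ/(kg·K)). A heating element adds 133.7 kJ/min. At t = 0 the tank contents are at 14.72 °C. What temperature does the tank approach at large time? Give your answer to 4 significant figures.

Energy balance: M c_p dT/dt = ṁ c_p (T_in − T) + 133.7.
At steady state dT/dt = 0 ⇒ T_ss = T_in + Q̇/(ṁ c_p) = 20.59 + 133.7/(3.595·3.894) = 30.1407 °C.

30.14 °C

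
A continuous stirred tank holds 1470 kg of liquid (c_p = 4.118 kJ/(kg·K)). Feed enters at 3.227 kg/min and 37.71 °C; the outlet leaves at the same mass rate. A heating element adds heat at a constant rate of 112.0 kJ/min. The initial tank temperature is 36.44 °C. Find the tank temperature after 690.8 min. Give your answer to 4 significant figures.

44.01 °C

Unsteady energy balance on the tank contents: M c_p dT/dt = ṁ c_p (T_in − T) + 112.0.
Rearrange: dT/dt = (T_ss − T)/τ with τ = M/ṁ = 455.531 min and T_ss = T_in + Q̇/(ṁ c_p) = 46.1382 °C.
Integrating: T(t) = T_ss + (T₀ − T_ss) e^(−t/τ).
T(690.8) = 46.1382 + (-9.69816)·e^(−690.8/455.531) = 46.1382 + (-9.69816)·0.219485 = 44.0096 °C.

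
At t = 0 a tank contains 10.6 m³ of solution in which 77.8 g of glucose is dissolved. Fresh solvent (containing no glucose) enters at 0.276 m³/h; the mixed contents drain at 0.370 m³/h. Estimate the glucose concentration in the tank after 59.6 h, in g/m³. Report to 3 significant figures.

Total volume: dV/dt = Q_in − Q_out = -0.094000 m³/h, so V(t) = 10.6 − 0.094000 t and V(59.6) = 4.9976 m³.
Species balance (pure solvent in): dm/dt = −Q_out · m/V(t).
Separate: dm/m = −Q_out dt/V(t) ⇒ ln(m/m₀) = −(Q_out/(Q_in−Q_out)) ln(V/V₀).
m = m₀ (V₀/V)^(Q_out/(Q_in−Q_out)) = 77.8 × (10.6/4.9976)^(-3.9362) = 4.0332 g.
C = m/V = 4.0332/4.9976 = 0.80702 g/m³.

0.807 g/m³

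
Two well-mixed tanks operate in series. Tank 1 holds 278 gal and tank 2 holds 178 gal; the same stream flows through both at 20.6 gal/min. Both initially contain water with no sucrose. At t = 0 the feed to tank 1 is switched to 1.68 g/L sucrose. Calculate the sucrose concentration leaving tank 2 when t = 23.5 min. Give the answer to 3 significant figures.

1.06 g/L

Time constants: τᵢ = Vᵢ/Q for each well-mixed tank.
τ₁ = 278/20.6 = 13.495 min; τ₂ = 178/20.6 = 8.6408 min.
Solving the cascade with C₁(0)=C₂(0)=0 gives C₂(t) = C_in[1 − (τ₁ e^(−t/τ₁) − τ₂ e^(−t/τ₂))/(τ₁ − τ₂)].
At t = 23.5: e^(−t/τ₁) = 0.17528, e^(−t/τ₂) = 0.065897.
C₂ = 1.68·[1 − (13.495·0.17528 − 8.6408·0.065897)/(4.8544)] = 1.68·0.63002 = 1.0584 g/L.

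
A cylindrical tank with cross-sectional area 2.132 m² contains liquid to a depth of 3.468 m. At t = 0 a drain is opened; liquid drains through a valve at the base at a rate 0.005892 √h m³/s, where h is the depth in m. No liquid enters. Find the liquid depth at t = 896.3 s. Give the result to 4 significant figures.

Volume balance on the tank: A dh/dt = −0.005892 √h.
∫ h^(−1/2) dh = −(0.005892/A) ∫ dt, giving 2√h = 2√h₀ − (0.005892/A) t.
√h = √3.468 − 0.005892·896.3/(2·2.132) = 1.86226 − 1.23851 = 0.623748.
h = 0.623748² = 0.389062 m.

0.3891 m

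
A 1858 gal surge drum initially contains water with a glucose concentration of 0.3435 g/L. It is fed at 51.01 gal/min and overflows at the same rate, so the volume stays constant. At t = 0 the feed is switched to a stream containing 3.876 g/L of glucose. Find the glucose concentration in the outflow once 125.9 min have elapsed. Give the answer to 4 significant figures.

3.765 g/L

Accumulation = in − out for the solute gives V dC/dt = Q(C_in − C).
So dC/dt = (C_in − C)/τ with τ = V/Q = 1858/51.01 = 36.4242 min.
C approaches C_in exponentially: C(t) = C_in + (C₀ − C_in) e^(−t/τ).
C(125.9) = 3.876 + (0.3435 − 3.876)·e^(−125.9/36.4242) = 3.876 + (-3.53250)·0.0315403 = 3.76458 g/L.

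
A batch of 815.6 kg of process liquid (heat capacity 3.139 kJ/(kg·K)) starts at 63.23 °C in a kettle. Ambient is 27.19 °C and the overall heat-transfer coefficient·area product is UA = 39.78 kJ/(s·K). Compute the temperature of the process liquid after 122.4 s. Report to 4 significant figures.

32.57 °C

M c_p dT/dt = −UA(T − T_amb).
dT/dt = (T_ss − T)/τ with T_ss = T_amb = 27.1900 °C, τ = M c_p/UA = 815.6·3.139/39.78 = 64.3582 s.
Solution: T(t) = T_ss + (T₀ − T_ss) e^(−t/τ).
T(122.4) = 27.1900 + (36.0400)·0.149291 = 32.5705 °C.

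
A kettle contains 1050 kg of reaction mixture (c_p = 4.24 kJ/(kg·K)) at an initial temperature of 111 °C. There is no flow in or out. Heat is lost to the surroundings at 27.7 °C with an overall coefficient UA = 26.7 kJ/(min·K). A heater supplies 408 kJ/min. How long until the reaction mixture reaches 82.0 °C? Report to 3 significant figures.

M c_p dT/dt = −UA(T − T_amb) + Q̇.
τ = M c_p/UA = 166.74 min; T_ss = T_amb + Q̇/UA = 27.7 + 408/26.7 = 42.981 °C.
T(t) = T_ss + (T₀ − T_ss)e^(−t/τ); set T = 82.0:
t = −τ ln[(T − T_ss)/(T₀ − T_ss)] = −166.74 · ln(0.57365) = 92.665 min.

92.7 min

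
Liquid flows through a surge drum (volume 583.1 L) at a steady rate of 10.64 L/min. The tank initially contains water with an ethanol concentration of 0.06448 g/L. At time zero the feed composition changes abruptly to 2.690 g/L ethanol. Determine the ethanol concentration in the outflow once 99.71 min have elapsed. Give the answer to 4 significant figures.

Species balance on the tank: V dC/dt = Q(C_in − C).
Time constant τ = V/Q = 583.1/10.64 = 54.8026 min.
Solution: C(t) = C_in + (C₀ − C_in) e^(−t/τ).
C(99.71) = 2.690 + (0.06448 − 2.690)·e^(−99.71/54.8026) = 2.690 + (-2.62552)·0.162117 = 2.26436 g/L.

2.264 g/L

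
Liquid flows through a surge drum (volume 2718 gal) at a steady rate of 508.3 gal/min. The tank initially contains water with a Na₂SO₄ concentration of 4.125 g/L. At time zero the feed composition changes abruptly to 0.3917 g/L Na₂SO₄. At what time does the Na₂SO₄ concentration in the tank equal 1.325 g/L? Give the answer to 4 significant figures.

Species balance: V dC/dt = Q(C_in − C) ⇒ τ = V/Q = 5.34724 min.
C(t) = C_in + (C₀ − C_in) e^(−t/τ). Set C = 1.325 and solve for t:
e^(−t/τ) = (C − C_in)/(C₀ − C_in) = (1.325 − 0.3917)/(4.125 − 0.3917) = 0.249993
t = −τ ln(…) = 5.34724 × 1.38632 = 7.41299 min.

7.413 min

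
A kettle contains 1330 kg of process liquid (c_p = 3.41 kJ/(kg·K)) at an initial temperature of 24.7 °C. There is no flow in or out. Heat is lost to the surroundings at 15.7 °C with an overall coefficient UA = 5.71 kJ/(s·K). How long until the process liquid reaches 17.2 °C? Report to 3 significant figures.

Energy balance: M c_p dT/dt = −UA(T − T_amb).
τ = M c_p/UA = 794.27 s; T_ss = T_amb = 15.700 °C.
T(t) = T_ss + (T₀ − T_ss)e^(−t/τ); set T = 17.2:
t = −τ ln[(T − T_ss)/(T₀ − T_ss)] = −794.27 · ln(0.16667) = 1423.1 s.

1420 s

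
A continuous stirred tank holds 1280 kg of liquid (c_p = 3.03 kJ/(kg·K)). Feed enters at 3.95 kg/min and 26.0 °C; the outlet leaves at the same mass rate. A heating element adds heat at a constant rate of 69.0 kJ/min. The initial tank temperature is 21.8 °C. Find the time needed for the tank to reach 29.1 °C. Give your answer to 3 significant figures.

427 min

Unsteady energy balance on the tank contents: M c_p dT/dt = ṁ c_p (T_in − T) + 69.0.
τ = M/ṁ = 324.05 min; T_ss = T_in + Q̇/(ṁ c_p) = 31.765 °C.
T(t) = T_ss + (T₀ − T_ss) e^(−t/τ). Set T = 29.1:
e^(−t/τ) = (29.1 − 31.765)/(21.8 − 31.765) = 0.26745
t = −324.05 · ln(0.26745) = 427.37 min.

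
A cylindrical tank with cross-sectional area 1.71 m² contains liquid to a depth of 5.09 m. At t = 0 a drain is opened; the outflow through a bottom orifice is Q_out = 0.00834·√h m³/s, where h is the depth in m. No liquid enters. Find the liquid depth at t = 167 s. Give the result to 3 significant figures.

Unsteady balance on liquid volume: A dh/dt = −0.00834 √h.
This is separable: 2 d(√h)/dt = −0.00834/A, so √h = √h₀ − (0.00834/(2A)) t.
√h = √5.09 − 0.00834·167/(2·1.71) = 2.2561 − 0.40725 = 1.8489.
h = 1.8489² = 3.4183 m.

3.42 m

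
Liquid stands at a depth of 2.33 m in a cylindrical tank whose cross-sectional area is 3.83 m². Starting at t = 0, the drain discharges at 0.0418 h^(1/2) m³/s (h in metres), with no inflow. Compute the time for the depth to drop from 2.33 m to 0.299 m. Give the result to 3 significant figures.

Volume balance on the tank: A dh/dt = −0.0418 √h.
Separate and integrate: 2(√h − √h₀) = −(0.0418/A) t.
t = 2A(√h₀ − √h)/0.0418 = 2·3.83·(√2.33 − √0.299)/0.0418
  = 7.6600 × (1.5264 − 0.54681) / 0.0418 = 179.52 s.

180 s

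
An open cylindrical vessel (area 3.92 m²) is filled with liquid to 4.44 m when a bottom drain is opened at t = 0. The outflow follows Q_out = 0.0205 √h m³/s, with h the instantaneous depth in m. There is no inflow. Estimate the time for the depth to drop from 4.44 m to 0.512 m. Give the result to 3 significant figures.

532 s

A dh/dt = −Q_out = −0.0205 √h.
∫ h^(−1/2) dh = −(0.0205/A) ∫ dt, giving 2√h = 2√h₀ − (0.0205/A) t.
t = 2A(√h₀ − √h)/0.0205 = 2·3.92·(√4.44 − √0.512)/0.0205
  = 7.8400 × (2.1071 − 0.71554) / 0.0205 = 532.20 s.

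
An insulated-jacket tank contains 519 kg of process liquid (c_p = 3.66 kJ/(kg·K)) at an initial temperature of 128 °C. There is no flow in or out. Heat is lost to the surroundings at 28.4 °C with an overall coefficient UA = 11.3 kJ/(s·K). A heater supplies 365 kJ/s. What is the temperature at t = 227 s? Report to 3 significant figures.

Heat balance on the well-mixed liquid: M c_p dT/dt = −UA(T − T_amb) + Q̇.
dT/dt = (T_ss − T)/τ with T_ss = T_amb + Q̇/UA = 28.4 + 365/11.3 = 60.701 °C, τ = M c_p/UA = 519·3.66/11.3 = 168.10 s.
Integrating: T(t) = T_ss + (T₀ − T_ss) e^(−t/τ).
T(227) = 60.701 + (67.299)·0.25914 = 78.141 °C.

78.1 °C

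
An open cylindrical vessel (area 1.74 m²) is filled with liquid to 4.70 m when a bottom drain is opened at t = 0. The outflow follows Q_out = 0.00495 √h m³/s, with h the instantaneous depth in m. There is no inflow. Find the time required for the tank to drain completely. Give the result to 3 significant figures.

1520 s

A dh/dt = −Q_out = −0.00495 √h.
This is separable: 2 d(√h)/dt = −0.00495/A, so √h = √h₀ − (0.00495/(2A)) t.
Set h = 0: 2√h₀ = (0.00495/A) t_empty ⇒ t_empty = 2A√h₀/0.00495.
t_empty = 2·1.74·√4.70/0.00495 = 3.4800·2.1679/0.00495 = 1524.1 s.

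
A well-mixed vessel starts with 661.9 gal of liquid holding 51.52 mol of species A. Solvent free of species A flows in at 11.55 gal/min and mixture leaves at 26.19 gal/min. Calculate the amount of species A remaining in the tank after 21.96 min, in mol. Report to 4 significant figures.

15.68 mol

Total volume: dV/dt = Q_in − Q_out = -14.6400 gal/min, so V(t) = 661.9 − 14.6400 t and V(21.96) = 340.406 gal.
Solute balance: dm/dt = 0 − Q_out C = −Q_out m/V(t).
dm/m = −Q_out dt/(V₀ − 14.6400 t); integrating gives ln(m/m₀) = −(Q_out/(Q_in−Q_out)) ln(V/V₀).
m = m₀ (V₀/V)^(Q_out/(Q_in−Q_out)) = 51.52 × (661.9/340.406)^(-1.78893) = 15.6798 mol.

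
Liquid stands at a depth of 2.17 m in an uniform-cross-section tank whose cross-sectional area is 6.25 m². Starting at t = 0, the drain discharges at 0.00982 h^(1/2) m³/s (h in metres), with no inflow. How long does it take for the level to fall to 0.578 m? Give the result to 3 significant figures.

907 s

A dh/dt = −Q_out = −0.00982 √h.
Separate and integrate: 2(√h − √h₀) = −(0.00982/A) t.
t = 2A(√h₀ − √h)/0.00982 = 2·6.25·(√2.17 − √0.578)/0.00982
  = 12.500 × (1.4731 − 0.76026) / 0.00982 = 907.37 s.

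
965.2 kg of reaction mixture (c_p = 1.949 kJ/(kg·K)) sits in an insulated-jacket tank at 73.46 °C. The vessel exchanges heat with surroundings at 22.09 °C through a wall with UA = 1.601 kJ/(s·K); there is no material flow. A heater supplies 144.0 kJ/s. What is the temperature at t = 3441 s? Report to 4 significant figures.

Lumped-capacitance energy balance: M c_p dT/dt = UA(T_amb − T) + Q̇.
dT/dt = (T_ss − T)/τ with T_ss = T_amb + Q̇/UA = 22.09 + 144.0/1.601 = 112.034 °C, τ = M c_p/UA = 965.2·1.949/1.601 = 1175.00 s.
T approaches T_ss exponentially: T(t) = T_ss + (T₀ − T_ss) e^(−t/τ).
T(3441) = 112.034 + (-38.5738)·0.0534766 = 109.971 °C.

110.0 °C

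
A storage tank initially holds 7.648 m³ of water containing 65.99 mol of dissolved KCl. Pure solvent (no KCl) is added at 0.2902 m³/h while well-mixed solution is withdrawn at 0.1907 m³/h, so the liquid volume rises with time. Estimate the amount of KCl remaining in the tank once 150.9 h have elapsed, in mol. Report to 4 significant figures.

8.228 mol

Let m(t) be the amount of KCl. Volume: V(t) = V₀ + (Q_in − Q_out) t = 7.648 + 0.0995000 t; V(150.9) = 22.6626 m³.
No KCl enters, so dm/dt = −Q_out · (m/V).
dm/m = −Q_out dt/(V₀ + 0.0995000 t); integrating gives ln(m/m₀) = −(Q_out/(Q_in−Q_out)) ln(V/V₀).
m = m₀ (V₀/V)^(Q_out/(Q_in−Q_out)) = 65.99 × (7.648/22.6626)^(1.91658) = 8.22828 mol.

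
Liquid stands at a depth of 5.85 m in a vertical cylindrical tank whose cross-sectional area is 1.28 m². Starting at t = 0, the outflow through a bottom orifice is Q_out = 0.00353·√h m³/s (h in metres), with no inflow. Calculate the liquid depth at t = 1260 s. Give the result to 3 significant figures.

A dh/dt = −Q_out = −0.00353 √h.
∫ h^(−1/2) dh = −(0.00353/A) ∫ dt, giving 2√h = 2√h₀ − (0.00353/A) t.
√h = √5.85 − 0.00353·1260/(2·1.28) = 2.4187 − 1.7374 = 0.68126.
h = 0.68126² = 0.46411 m.

0.464 m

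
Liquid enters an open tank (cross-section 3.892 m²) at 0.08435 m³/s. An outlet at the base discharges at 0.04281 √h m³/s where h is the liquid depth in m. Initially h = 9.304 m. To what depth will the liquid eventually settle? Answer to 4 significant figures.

3.882 m

Accumulation of liquid (constant cross-section A): A dh/dt = Q_in − 0.04281 √h. At steady state dh/dt = 0:
Q_in = 0.04281 √h_ss ⇒ √h_ss = 0.08435/0.04281 = 1.97033.
h_ss = 1.97033² = 3.88222 m. (Since h₀ = 9.304 m > h_ss, the level will fall toward this value.)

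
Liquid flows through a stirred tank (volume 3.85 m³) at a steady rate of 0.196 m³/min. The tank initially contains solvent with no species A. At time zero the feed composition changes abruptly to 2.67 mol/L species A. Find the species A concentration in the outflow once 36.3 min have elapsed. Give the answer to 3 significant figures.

2.25 mol/L

Unsteady species balance (constant V, well mixed): V dC/dt = Q(C_in − C).
So dC/dt = (C_in − C)/τ with τ = V/Q = 3.85/0.196 = 19.643 min.
Solution: C(t) = C_in + (C₀ − C_in) e^(−t/τ).
C(36.3) = 2.67 + (0 − 2.67)·e^(−36.3/19.643) = 2.67 + (-2.6700)·0.15755 = 2.2493 mol/L.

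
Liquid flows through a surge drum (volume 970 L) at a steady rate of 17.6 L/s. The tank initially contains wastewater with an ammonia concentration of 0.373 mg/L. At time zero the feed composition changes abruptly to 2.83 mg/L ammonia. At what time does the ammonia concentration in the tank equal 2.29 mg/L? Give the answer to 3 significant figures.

Mass balance on the solute (V constant): V dC/dt = Q(C_in − C), so τ = V/Q = 55.114 s.
C(t) = C_in + (C₀ − C_in) e^(−t/τ). Set C = 2.29 and solve for t:
e^(−t/τ) = (C − C_in)/(C₀ − C_in) = (2.29 − 2.83)/(0.373 − 2.83) = 0.21978
t = −τ ln(…) = 55.114 × 1.5151 = 83.504 s.

83.5 s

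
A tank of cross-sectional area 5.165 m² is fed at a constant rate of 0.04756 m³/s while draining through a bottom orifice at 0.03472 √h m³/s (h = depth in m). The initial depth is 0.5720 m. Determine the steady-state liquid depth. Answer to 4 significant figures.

1.876 m

A dh/dt = Q_in − 0.03472 √h. Steady state requires inflow = outflow:
Q_in = 0.03472 √h_ss ⇒ √h_ss = 0.04756/0.03472 = 1.36982.
h_ss = 1.36982² = 1.87639 m. (Since h₀ = 0.5720 m < h_ss, the level will rise toward this value.)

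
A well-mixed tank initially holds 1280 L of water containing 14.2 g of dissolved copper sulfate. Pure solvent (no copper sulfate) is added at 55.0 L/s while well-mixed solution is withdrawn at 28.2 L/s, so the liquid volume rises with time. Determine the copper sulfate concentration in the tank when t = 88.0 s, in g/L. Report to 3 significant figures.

0.00130 g/L

Total volume: dV/dt = Q_in − Q_out = 26.800 L/s, so V(t) = 1280 + 26.800 t and V(88.0) = 3638.4 L.
Solute balance: dm/dt = 0 − Q_out C = −Q_out m/V(t).
Separate: dm/m = −Q_out dt/V(t) ⇒ ln(m/m₀) = −(Q_out/(Q_in−Q_out)) ln(V/V₀).
m = m₀ (V₀/V)^(Q_out/(Q_in−Q_out)) = 14.2 × (1280/3638.4)^(1.0522) = 4.7303 g.
C = m/V = 4.7303/3638.4 = 0.0013001 g/L.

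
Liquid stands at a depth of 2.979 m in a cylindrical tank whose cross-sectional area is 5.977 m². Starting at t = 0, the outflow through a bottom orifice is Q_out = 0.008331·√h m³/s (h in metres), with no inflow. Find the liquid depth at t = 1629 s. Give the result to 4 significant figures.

With no inflow, A dh/dt = −0.008331 √h.
∫ h^(−1/2) dh = −(0.008331/A) ∫ dt, giving 2√h = 2√h₀ − (0.008331/A) t.
√h = √2.979 − 0.008331·1629/(2·5.977) = 1.72598 − 1.13529 = 0.590693.
h = 0.590693² = 0.348918 m.

0.3489 m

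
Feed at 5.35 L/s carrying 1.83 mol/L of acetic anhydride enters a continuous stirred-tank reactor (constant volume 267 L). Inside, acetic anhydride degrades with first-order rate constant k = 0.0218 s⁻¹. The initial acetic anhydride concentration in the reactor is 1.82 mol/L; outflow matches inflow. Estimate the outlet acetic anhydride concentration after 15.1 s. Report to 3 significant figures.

V dC/dt = Q(C_in − C) − k V C.
This is linear with rate a = Q/V + k = 0.041837 s⁻¹.
C_ss = Q C_in/(Q + kV) = 0.87645 mol/L; C(t) = C_ss + (C₀ − C_ss) e^(−a t).
C(15.1) = 0.87645 + (0.94355)·e^(−0.041837·15.1) = 0.87645 + (0.94355)·0.53166 = 1.3781 mol/L.

1.38 mol/L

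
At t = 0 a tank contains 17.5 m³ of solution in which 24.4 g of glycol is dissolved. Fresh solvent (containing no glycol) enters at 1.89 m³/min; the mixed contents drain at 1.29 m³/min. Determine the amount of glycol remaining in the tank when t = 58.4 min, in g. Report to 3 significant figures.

Total volume: dV/dt = Q_in − Q_out = 0.60000 m³/min, so V(t) = 17.5 + 0.60000 t and V(58.4) = 52.540 m³.
No glycol enters, so dm/dt = −Q_out · (m/V).
Separate: dm/m = −Q_out dt/V(t) ⇒ ln(m/m₀) = −(Q_out/(Q_in−Q_out)) ln(V/V₀).
m = m₀ (V₀/V)^(Q_out/(Q_in−Q_out)) = 24.4 × (17.5/52.540)^(2.1500) = 2.2955 g.

2.30 g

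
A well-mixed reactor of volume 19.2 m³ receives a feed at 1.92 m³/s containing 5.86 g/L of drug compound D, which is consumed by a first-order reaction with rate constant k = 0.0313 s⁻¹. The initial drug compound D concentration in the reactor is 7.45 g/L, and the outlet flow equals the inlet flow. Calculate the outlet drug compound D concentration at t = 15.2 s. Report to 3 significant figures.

Accumulation = in − out − consumed: V dC/dt = Q C_in − Q C − k V C.
dC/dt = (Q/V) C_in − (Q/V + k) C; effective rate a = Q/V + k = 0.10000 + 0.0313 = 0.13130 s⁻¹.
C_ss = Q C_in/(Q + kV) = 4.4631 g/L; C(t) = C_ss + (C₀ − C_ss) e^(−a t).
C(15.2) = 4.4631 + (2.9869)·e^(−0.13130·15.2) = 4.4631 + (2.9869)·0.13591 = 4.8690 g/L.

4.87 g/L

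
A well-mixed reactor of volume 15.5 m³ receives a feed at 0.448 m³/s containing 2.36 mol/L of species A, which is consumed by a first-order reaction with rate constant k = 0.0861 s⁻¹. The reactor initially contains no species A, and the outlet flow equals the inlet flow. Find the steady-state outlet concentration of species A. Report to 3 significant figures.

0.593 mol/L

Accumulation = in − out − consumed: V dC/dt = Q C_in − Q C − k V C.
Steady state (dC/dt = 0): C_ss = Q C_in/(Q + kV) = C_in/(1 + kV/Q).
C_ss = 0.448·2.36/(0.448 + 0.0861·15.5) = 1.0573/1.7825 = 0.59313 mol/L.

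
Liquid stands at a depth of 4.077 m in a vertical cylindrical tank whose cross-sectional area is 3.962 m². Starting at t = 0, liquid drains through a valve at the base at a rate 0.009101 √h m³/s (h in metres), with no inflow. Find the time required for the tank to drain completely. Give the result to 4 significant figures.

A dh/dt = −Q_out = −0.009101 √h.
∫ h^(−1/2) dh = −(0.009101/A) ∫ dt, giving 2√h = 2√h₀ − (0.009101/A) t.
Tank is empty when √h = 0: t_empty = 2A√h₀/0.009101.
t_empty = 2·3.962·√4.077/0.009101 = 7.92400·2.01916/0.009101 = 1758.03 s.

1758 s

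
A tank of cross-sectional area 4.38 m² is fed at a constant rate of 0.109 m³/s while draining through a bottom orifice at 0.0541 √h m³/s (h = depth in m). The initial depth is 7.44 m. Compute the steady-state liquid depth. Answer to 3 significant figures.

4.06 m

A dh/dt = Q_in − 0.0541 √h. Steady state requires inflow = outflow:
Q_in = 0.0541 √h_ss ⇒ √h_ss = 0.109/0.0541 = 2.0148.
h_ss = 2.0148² = 4.0594 m. (Since h₀ = 7.44 m > h_ss, the level will fall toward this value.)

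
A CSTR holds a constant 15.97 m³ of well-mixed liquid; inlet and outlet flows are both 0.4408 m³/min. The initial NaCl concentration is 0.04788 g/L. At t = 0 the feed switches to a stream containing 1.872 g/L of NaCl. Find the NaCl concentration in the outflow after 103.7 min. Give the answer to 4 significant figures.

Species balance on the tank: V dC/dt = Q(C_in − C).
So dC/dt = (C_in − C)/τ with τ = V/Q = 15.97/0.4408 = 36.2296 min.
This is linear first-order; C(t) = C_in + (C₀ − C_in) e^(−t/τ).
C(103.7) = 1.872 + (0.04788 − 1.872)·e^(−103.7/36.2296) = 1.872 + (-1.82412)·0.0571371 = 1.76778 g/L.

1.768 g/L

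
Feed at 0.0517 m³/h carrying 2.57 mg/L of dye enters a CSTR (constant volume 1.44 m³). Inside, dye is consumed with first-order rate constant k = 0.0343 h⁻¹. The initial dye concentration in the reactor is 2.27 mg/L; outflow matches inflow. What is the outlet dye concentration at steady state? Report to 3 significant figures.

1.31 mg/L

Accumulation = in − out − consumed: V dC/dt = Q C_in − Q C − k V C.
At steady state: 0 = Q C_in − (Q + kV) C_ss, so C_ss = Q C_in/(Q + kV).
C_ss = 0.0517·2.57/(0.0517 + 0.0343·1.44) = 0.13287/0.10109 = 1.3143 mg/L.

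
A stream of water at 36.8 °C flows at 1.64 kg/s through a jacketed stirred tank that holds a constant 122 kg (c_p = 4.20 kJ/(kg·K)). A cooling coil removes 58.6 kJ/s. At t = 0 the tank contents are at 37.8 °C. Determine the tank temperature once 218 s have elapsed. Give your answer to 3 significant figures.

28.8 °C

M c_p dT/dt = ṁ c_p (T_in − T) − Q̇.
τ = M/ṁ = 74.390 s; T_ss = T_in − Q̇/(ṁ c_p) = 36.8 − 58.6/(1.64·4.20) = 28.292 °C.
T approaches T_ss exponentially: T(t) = T_ss + (T₀ − T_ss) e^(−t/τ).
T(218) = 28.292 + (9.5075)·e^(−218/74.390) = 28.292 + (9.5075)·0.053371 = 28.800 °C.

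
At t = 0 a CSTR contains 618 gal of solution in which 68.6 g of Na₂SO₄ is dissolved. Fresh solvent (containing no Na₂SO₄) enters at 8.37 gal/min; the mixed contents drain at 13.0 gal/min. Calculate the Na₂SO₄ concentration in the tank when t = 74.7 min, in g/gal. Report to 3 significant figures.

0.0252 g/gal

Let m(t) be the amount of Na₂SO₄. Volume: V(t) = V₀ + (Q_in − Q_out) t = 618 − 4.6300 t; V(74.7) = 272.14 gal.
No Na₂SO₄ enters, so dm/dt = −Q_out · (m/V).
Separate: dm/m = −Q_out dt/V(t) ⇒ ln(m/m₀) = −(Q_out/(Q_in−Q_out)) ln(V/V₀).
m = m₀ (V₀/V)^(Q_out/(Q_in−Q_out)) = 68.6 × (618/272.14)^(-2.8078) = 6.8581 g.
C = m/V = 6.8581/272.14 = 0.025201 g/gal.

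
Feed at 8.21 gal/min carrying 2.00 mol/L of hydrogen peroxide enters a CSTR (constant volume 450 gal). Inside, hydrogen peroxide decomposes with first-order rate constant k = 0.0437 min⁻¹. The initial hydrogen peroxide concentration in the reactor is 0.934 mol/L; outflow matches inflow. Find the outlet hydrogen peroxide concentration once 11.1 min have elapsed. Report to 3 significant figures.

Species balance: V dC/dt = Q C_in − Q C − k V C.
dC/dt = (Q/V) C_in − (Q/V + k) C; effective rate a = Q/V + k = 0.018244 + 0.0437 = 0.061944 min⁻¹.
C_ss = Q C_in/(Q + kV) = 0.58906 mol/L; C(t) = C_ss + (C₀ − C_ss) e^(−a t).
C(11.1) = 0.58906 + (0.34494)·e^(−0.061944·11.1) = 0.58906 + (0.34494)·0.50279 = 0.76249 mol/L.

0.762 mol/L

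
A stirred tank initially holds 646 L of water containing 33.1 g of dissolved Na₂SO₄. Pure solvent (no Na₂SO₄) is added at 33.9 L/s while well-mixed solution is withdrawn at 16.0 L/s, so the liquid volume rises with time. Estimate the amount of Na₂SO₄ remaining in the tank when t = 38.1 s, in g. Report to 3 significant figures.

17.4 g

Let m(t) be the amount of Na₂SO₄. Volume: V(t) = V₀ + (Q_in − Q_out) t = 646 + 17.900 t; V(38.1) = 1328.0 L.
No Na₂SO₄ enters, so dm/dt = −Q_out · (m/V).
Separate: dm/m = −Q_out dt/V(t) ⇒ ln(m/m₀) = −(Q_out/(Q_in−Q_out)) ln(V/V₀).
m = m₀ (V₀/V)^(Q_out/(Q_in−Q_out)) = 33.1 × (646/1328.0)^(0.89385) = 17.381 g.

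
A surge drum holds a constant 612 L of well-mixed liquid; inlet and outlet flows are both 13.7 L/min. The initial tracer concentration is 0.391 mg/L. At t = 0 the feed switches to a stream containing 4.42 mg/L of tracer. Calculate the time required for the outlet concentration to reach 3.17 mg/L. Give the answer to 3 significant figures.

52.3 min

Unsteady species balance (constant V, well mixed): V dC/dt = Q(C_in − C), so τ = V/Q = 44.672 min.
C(t) = C_in + (C₀ − C_in) e^(−t/τ). Set C = 3.17 and solve for t:
e^(−t/τ) = (C − C_in)/(C₀ − C_in) = (3.17 − 4.42)/(0.391 − 4.42) = 0.31025
t = −τ ln(…) = 44.672 × 1.1704 = 52.282 min.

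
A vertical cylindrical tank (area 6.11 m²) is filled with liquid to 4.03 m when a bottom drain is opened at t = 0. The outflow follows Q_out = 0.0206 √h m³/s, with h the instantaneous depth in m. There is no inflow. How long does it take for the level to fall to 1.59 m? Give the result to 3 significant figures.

443 s

A dh/dt = −Q_out = −0.0206 √h.
Separate and integrate: 2(√h − √h₀) = −(0.0206/A) t.
t = 2A(√h₀ − √h)/0.0206 = 2·6.11·(√4.03 − √1.59)/0.0206
  = 12.220 × (2.0075 − 1.2610) / 0.0206 = 442.85 s.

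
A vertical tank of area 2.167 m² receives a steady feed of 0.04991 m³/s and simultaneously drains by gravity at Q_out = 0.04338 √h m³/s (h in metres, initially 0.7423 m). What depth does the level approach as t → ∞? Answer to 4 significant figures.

1.324 m

Accumulation of liquid (constant cross-section A): A dh/dt = Q_in − 0.04338 √h. At steady state dh/dt = 0:
Q_in = 0.04338 √h_ss ⇒ √h_ss = 0.04991/0.04338 = 1.15053.
h_ss = 1.15053² = 1.32372 m. (Since h₀ = 0.7423 m < h_ss, the level will rise toward this value.)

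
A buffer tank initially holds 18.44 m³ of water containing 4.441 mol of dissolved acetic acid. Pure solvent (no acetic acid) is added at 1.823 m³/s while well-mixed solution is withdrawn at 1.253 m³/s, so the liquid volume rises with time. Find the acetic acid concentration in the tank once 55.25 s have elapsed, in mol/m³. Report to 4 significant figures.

0.009956 mol/m³

Let m(t) be the amount of acetic acid. Volume: V(t) = V₀ + (Q_in − Q_out) t = 18.44 + 0.570000 t; V(55.25) = 49.9325 m³.
Solute balance: dm/dt = 0 − Q_out C = −Q_out m/V(t).
Separate: dm/m = −Q_out dt/V(t) ⇒ ln(m/m₀) = −(Q_out/(Q_in−Q_out)) ln(V/V₀).
m = m₀ (V₀/V)^(Q_out/(Q_in−Q_out)) = 4.441 × (18.44/49.9325)^(2.19825) = 0.497131 mol.
C = m/V = 0.497131/49.9325 = 0.00995605 mol/m³.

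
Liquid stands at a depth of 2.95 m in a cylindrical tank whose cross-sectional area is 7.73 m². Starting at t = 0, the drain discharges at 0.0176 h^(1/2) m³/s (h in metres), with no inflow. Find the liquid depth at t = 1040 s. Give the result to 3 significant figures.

A dh/dt = −Q_out = −0.0176 √h.
Separate and integrate: 2(√h − √h₀) = −(0.0176/A) t.
√h = √2.95 − 0.0176·1040/(2·7.73) = 1.7176 − 1.1840 = 0.53360.
h = 0.53360² = 0.28473 m.

0.285 m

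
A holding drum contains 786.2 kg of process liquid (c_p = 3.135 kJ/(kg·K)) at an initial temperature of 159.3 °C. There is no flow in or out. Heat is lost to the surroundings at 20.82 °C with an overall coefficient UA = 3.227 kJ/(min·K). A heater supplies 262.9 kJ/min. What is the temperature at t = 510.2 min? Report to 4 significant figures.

M c_p dT/dt = −UA(T − T_amb) + Q̇.
dT/dt = (T_ss − T)/τ with T_ss = T_amb + Q̇/UA = 20.82 + 262.9/3.227 = 102.289 °C, τ = M c_p/UA = 786.2·3.135/3.227 = 763.786 min.
T approaches T_ss exponentially: T(t) = T_ss + (T₀ − T_ss) e^(−t/τ).
T(510.2) = 102.289 + (57.0111)·0.512739 = 131.521 °C.

131.5 °C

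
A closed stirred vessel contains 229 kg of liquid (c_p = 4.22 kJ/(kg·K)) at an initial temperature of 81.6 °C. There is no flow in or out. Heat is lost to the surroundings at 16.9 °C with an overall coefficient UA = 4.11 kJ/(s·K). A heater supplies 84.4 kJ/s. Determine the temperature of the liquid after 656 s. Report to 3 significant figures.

40.1 °C

Lumped-capacitance energy balance: M c_p dT/dt = UA(T_amb − T) + Q̇.
dT/dt = (T_ss − T)/τ with T_ss = T_amb + Q̇/UA = 16.9 + 84.4/4.11 = 37.435 °C, τ = M c_p/UA = 229·4.22/4.11 = 235.13 s.
This is linear first-order; T(t) = T_ss + (T₀ − T_ss) e^(−t/τ).
T(656) = 37.435 + (44.165)·0.061424 = 40.148 °C.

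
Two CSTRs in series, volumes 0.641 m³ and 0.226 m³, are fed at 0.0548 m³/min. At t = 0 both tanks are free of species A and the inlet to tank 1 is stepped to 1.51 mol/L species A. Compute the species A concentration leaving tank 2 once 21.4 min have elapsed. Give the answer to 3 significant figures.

1.14 mol/L

Each tank obeys Vᵢ dCᵢ/dt = Q(Cᵢ₋₁ − Cᵢ), so τᵢ = Vᵢ/Q.
τ₁ = 0.641/0.0548 = 11.697 min; τ₂ = 0.226/0.0548 = 4.1241 min.
Solving the cascade with C₁(0)=C₂(0)=0 gives C₂(t) = C_in[1 − (τ₁ e^(−t/τ₁) − τ₂ e^(−t/τ₂))/(τ₁ − τ₂)].
At t = 21.4: e^(−t/τ₁) = 0.16049, e^(−t/τ₂) = 0.0055774.
C₂ = 1.51·[1 − (11.697·0.16049 − 4.1241·0.0055774)/(7.5730)] = 1.51·0.75515 = 1.1403 mol/L.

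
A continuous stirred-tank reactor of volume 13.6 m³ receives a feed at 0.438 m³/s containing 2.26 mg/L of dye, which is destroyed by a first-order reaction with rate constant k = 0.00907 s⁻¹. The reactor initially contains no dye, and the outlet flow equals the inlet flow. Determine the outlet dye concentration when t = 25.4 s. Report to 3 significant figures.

Accumulation = in − out − consumed: V dC/dt = Q C_in − Q C − k V C.
This is linear with rate a = Q/V + k = 0.041276 s⁻¹.
C_ss = Q C_in/(Q + kV) = 1.7634 mg/L; C(t) = C_ss + (C₀ − C_ss) e^(−a t).
C(25.4) = 1.7634 + (-1.7634)·e^(−0.041276·25.4) = 1.7634 + (-1.7634)·0.35050 = 1.1453 mg/L.

1.15 mg/L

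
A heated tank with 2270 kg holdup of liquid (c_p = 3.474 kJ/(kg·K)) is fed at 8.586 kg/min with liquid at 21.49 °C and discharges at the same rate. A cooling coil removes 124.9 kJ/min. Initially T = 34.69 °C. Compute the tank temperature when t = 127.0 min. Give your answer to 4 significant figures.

Unsteady energy balance on the tank contents: M c_p dT/dt = ṁ c_p (T_in − T) − 124.9.
Rearrange: dT/dt = (T_ss − T)/τ with τ = M/ṁ = 264.384 min and T_ss = T_in − Q̇/(ṁ c_p) = 17.3026 °C.
Integrating: T(t) = T_ss + (T₀ − T_ss) e^(−t/τ).
T(127.0) = 17.3026 + (17.3874)·e^(−127.0/264.384) = 17.3026 + (17.3874)·0.618559 = 28.0577 °C.

28.06 °C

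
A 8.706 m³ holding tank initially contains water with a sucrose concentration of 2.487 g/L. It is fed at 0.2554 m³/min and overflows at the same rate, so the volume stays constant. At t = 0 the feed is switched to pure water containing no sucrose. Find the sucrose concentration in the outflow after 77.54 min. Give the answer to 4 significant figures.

0.2557 g/L

Unsteady species balance (constant V, well mixed): V dC/dt = Q(C_in − C).
So dC/dt = (C_in − C)/τ with τ = V/Q = 8.706/0.2554 = 34.0877 min.
Integrating: C(t) = C_in + (C₀ − C_in) e^(−t/τ).
C(77.54) = 0 + (2.487 − 0)·e^(−77.54/34.0877) = 0 + (2.48700)·0.102826 = 0.255727 g/L.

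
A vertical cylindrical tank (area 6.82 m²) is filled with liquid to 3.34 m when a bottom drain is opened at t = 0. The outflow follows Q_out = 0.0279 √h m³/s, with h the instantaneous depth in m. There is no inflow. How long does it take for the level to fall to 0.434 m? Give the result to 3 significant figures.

571 s

With no inflow, A dh/dt = −0.0279 √h.
This is separable: 2 d(√h)/dt = −0.0279/A, so √h = √h₀ − (0.0279/(2A)) t.
t = 2A(√h₀ − √h)/0.0279 = 2·6.82·(√3.34 − √0.434)/0.0279
  = 13.640 × (1.8276 − 0.65879) / 0.0279 = 571.40 s.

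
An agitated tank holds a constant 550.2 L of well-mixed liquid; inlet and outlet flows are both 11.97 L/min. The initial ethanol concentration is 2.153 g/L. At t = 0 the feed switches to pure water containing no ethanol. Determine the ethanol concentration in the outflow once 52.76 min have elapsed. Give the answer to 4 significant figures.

Accumulation = in − out for the solute gives V dC/dt = Q(C_in − C).
Rewrite as dC/dt + C/τ = C_in/τ, τ = V/Q = 45.9649 min.
This is linear first-order; C(t) = C_in + (C₀ − C_in) e^(−t/τ).
C(52.76) = 0 + (2.153 − 0)·e^(−52.76/45.9649) = 0 + (2.15300)·0.317324 = 0.683198 g/L.

0.6832 g/L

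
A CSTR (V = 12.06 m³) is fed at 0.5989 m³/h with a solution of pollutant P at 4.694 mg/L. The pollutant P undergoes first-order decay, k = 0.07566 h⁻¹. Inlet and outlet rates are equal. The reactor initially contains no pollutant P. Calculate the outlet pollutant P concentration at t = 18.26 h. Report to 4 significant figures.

Species balance: V dC/dt = Q C_in − Q C − k V C.
dC/dt = (Q/V) C_in − (Q/V + k) C; effective rate a = Q/V + k = 0.0496600 + 0.07566 = 0.125320 h⁻¹.
C_ss = Q C_in/(Q + kV) = 1.86007 mg/L; C(t) = C_ss + (C₀ − C_ss) e^(−a t).
C(18.26) = 1.86007 + (-1.86007)·e^(−0.125320·18.26) = 1.86007 + (-1.86007)·0.101434 = 1.67140 mg/L.

1.671 mg/L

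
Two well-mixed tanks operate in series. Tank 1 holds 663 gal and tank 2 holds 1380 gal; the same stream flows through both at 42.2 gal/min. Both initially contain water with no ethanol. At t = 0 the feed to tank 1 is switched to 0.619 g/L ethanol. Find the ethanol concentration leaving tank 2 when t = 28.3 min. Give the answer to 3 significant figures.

0.212 g/L

Time constants: τᵢ = Vᵢ/Q for each well-mixed tank.
τ₁ = 663/42.2 = 15.711 min; τ₂ = 1380/42.2 = 32.701 min.
Tank 1: C₁ = C_in(1 − e^(−t/τ₁)). Tank 2 (τ₁ ≠ τ₂): C₂ = C_in[1 − (τ₁ e^(−t/τ₁) − τ₂ e^(−t/τ₂))/(τ₁ − τ₂)].
At t = 28.3: e^(−t/τ₁) = 0.16508, e^(−t/τ₂) = 0.42088.
C₂ = 0.619·[1 − (15.711·0.16508 − 32.701·0.42088)/(-16.991)] = 0.619·0.34259 = 0.21206 g/L.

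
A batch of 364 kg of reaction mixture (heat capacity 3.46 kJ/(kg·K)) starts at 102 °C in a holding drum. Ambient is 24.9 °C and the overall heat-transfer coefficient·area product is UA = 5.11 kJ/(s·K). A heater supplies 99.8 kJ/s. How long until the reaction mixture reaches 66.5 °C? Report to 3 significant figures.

M c_p dT/dt = −UA(T − T_amb) + Q̇.
τ = M c_p/UA = 246.47 s; T_ss = T_amb + Q̇/UA = 24.9 + 99.8/5.11 = 44.430 °C.
T(t) = T_ss + (T₀ − T_ss)e^(−t/τ); set T = 66.5:
t = −τ ln[(T − T_ss)/(T₀ − T_ss)] = −246.47 · ln(0.38336) = 236.31 s.

236 s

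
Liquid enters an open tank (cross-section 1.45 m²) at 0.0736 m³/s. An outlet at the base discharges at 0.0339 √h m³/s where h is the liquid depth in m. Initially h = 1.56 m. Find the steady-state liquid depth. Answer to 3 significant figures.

4.71 m

Level balance: A dh/dt = 0.0736 − 0.0339 √h. Setting dh/dt = 0:
Q_in = 0.0339 √h_ss ⇒ √h_ss = 0.0736/0.0339 = 2.1711.
h_ss = 2.1711² = 4.7136 m. (Since h₀ = 1.56 m < h_ss, the level will rise toward this value.)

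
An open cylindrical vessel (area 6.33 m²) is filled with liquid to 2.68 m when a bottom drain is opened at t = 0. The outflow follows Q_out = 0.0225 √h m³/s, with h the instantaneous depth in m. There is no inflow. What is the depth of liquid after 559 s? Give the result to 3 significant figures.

A dh/dt = −Q_out = −0.0225 √h.
Separate and integrate: 2(√h − √h₀) = −(0.0225/A) t.
√h = √2.68 − 0.0225·559/(2·6.33) = 1.6371 − 0.99348 = 0.64359.
h = 0.64359² = 0.41420 m.

0.414 m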